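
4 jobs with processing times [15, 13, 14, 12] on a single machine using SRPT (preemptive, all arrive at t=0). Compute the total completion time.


Since all jobs arrive at t=0, SRPT equals SPT ordering.
SPT order: [12, 13, 14, 15]
Completion times:
  Job 1: p=12, C=12
  Job 2: p=13, C=25
  Job 3: p=14, C=39
  Job 4: p=15, C=54
Total completion time = 12 + 25 + 39 + 54 = 130

130


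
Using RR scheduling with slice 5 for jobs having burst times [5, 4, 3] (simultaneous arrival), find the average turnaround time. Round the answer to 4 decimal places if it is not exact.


Time quantum = 5
Execution trace:
  J1 runs 5 units, time = 5
  J2 runs 4 units, time = 9
  J3 runs 3 units, time = 12
Finish times: [5, 9, 12]
Average turnaround = 26/3 = 8.6667

8.6667


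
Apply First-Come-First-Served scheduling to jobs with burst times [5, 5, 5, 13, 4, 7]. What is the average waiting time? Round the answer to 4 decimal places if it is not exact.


FCFS order (as given): [5, 5, 5, 13, 4, 7]
Waiting times:
  Job 1: wait = 0
  Job 2: wait = 5
  Job 3: wait = 10
  Job 4: wait = 15
  Job 5: wait = 28
  Job 6: wait = 32
Sum of waiting times = 90
Average waiting time = 90/6 = 15.0

15.0


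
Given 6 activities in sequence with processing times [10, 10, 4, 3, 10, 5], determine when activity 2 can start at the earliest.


Activity 2 starts after activities 1 through 1 complete.
Predecessor durations: [10]
ES = 10 = 10

10


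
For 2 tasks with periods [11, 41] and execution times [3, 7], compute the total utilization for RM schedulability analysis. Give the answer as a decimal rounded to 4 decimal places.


Compute individual utilizations (exact fractions):
  Task 1: C/T = 3/11 (approx. 0.2727)
  Task 2: C/T = 7/41 (approx. 0.1707)
Total utilization U = 3/11 + 7/41 = 200/451
Rounded to 4 decimal places: U = 0.4435
RM (Liu & Layland) bound for 2 tasks = 0.828427; compare with U = 200/451 (approx. 0.443459)
U <= bound, so schedulable by RM sufficient condition.

0.4435


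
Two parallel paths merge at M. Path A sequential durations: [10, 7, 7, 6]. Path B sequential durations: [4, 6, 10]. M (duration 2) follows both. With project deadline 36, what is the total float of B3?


Forward pass: ES(B3) = sum of predecessors on chain B = 10
EF = ES + duration = 10 + 10 = 20
Backward pass: LF(M) = deadline = 36; LS(M) = 36 - 2 = 34
LF(B3) = LS(M) - sum(successors on chain B) = 34 - 0 = 34
LS = LF - duration = 34 - 10 = 24
Total float = LS - ES = 24 - 10 = 14

14


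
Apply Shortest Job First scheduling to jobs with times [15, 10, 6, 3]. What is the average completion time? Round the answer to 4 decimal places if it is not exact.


SJF order (ascending): [3, 6, 10, 15]
Completion times:
  Job 1: burst=3, C=3
  Job 2: burst=6, C=9
  Job 3: burst=10, C=19
  Job 4: burst=15, C=34
Average completion = 65/4 = 16.25

16.25


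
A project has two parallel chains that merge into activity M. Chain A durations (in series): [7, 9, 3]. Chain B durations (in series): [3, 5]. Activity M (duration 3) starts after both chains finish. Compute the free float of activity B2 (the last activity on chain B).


ES(B2) = sum of predecessors on chain B = 3
EF(B2) = ES + duration = 3 + 5 = 8
Successor of B2 is M. ES(M) = max(sum(A), sum(B)) = max(19, 8) = 19
Free float = ES(successor) - EF(current) = 19 - 8 = 11

11


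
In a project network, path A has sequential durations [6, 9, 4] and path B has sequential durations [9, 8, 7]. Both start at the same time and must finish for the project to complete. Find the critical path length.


Path A total = 6 + 9 + 4 = 19
Path B total = 9 + 8 + 7 = 24
Critical path = longest path = max(19, 24) = 24

24


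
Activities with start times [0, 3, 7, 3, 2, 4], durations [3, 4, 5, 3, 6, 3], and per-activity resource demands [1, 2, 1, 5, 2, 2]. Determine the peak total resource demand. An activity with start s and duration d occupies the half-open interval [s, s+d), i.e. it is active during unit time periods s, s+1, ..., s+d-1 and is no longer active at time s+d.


Each activity i is active on [start_i, start_i + duration_i).
Compute total resource usage per time slot:
  t=0: active resources = [1], total = 1
  t=1: active resources = [1], total = 1
  t=2: active resources = [1, 2], total = 3
  t=3: active resources = [2, 5, 2], total = 9
  t=4: active resources = [2, 5, 2, 2], total = 11
  t=5: active resources = [2, 5, 2, 2], total = 11
  t=6: active resources = [2, 2, 2], total = 6
  t=7: active resources = [1, 2], total = 3
  t=8: active resources = [1], total = 1
  t=9: active resources = [1], total = 1
  t=10: active resources = [1], total = 1
  t=11: active resources = [1], total = 1
Peak resource demand = 11

11


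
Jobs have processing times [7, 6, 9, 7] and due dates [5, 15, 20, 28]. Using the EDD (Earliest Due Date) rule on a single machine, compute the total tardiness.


Sort by due date (EDD order): [(7, 5), (6, 15), (9, 20), (7, 28)]
Compute completion times and tardiness:
  Job 1: p=7, d=5, C=7, tardiness=max(0,7-5)=2
  Job 2: p=6, d=15, C=13, tardiness=max(0,13-15)=0
  Job 3: p=9, d=20, C=22, tardiness=max(0,22-20)=2
  Job 4: p=7, d=28, C=29, tardiness=max(0,29-28)=1
Total tardiness = 5

5


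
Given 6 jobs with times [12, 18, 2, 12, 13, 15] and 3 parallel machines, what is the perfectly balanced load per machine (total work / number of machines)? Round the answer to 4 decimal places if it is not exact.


Total processing time = 12 + 18 + 2 + 12 + 13 + 15 = 72
Number of machines = 3
Ideal balanced load = 72 / 3 = 24.0

24.0


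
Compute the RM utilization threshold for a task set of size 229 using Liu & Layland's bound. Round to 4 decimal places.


Compute 2^(1/229) = 1.0030314291
Subtract 1: 1.0030314291 - 1 = 0.0030314291
Multiply by n: 229 * 0.0030314291 = 0.6941972639
Round to 4 dp: 0.6942

0.6942


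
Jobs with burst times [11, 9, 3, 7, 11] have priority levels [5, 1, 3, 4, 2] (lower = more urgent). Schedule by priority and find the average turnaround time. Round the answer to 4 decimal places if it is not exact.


Sort by priority (ascending = highest first):
Order: [(1, 9), (2, 11), (3, 3), (4, 7), (5, 11)]
Completion times:
  Priority 1, burst=9, C=9
  Priority 2, burst=11, C=20
  Priority 3, burst=3, C=23
  Priority 4, burst=7, C=30
  Priority 5, burst=11, C=41
Average turnaround = 123/5 = 24.6

24.6


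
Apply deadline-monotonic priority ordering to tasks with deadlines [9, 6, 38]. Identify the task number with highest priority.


Sort tasks by relative deadline (ascending):
  Task 2: deadline = 6
  Task 1: deadline = 9
  Task 3: deadline = 38
Priority order (highest first): [2, 1, 3]
Highest priority task = 2

2


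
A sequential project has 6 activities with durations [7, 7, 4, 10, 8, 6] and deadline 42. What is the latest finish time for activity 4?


LF(activity 4) = deadline - sum of successor durations
Successors: activities 5 through 6 with durations [8, 6]
Sum of successor durations = 14
LF = 42 - 14 = 28

28


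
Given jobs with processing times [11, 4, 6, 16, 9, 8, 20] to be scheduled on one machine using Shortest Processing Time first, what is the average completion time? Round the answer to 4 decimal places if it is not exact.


Sort jobs by processing time (SPT order): [4, 6, 8, 9, 11, 16, 20]
Compute completion times sequentially:
  Job 1: processing = 4, completes at 4
  Job 2: processing = 6, completes at 10
  Job 3: processing = 8, completes at 18
  Job 4: processing = 9, completes at 27
  Job 5: processing = 11, completes at 38
  Job 6: processing = 16, completes at 54
  Job 7: processing = 20, completes at 74
Sum of completion times = 225
Average completion time = 225/7 = 32.1429

32.1429


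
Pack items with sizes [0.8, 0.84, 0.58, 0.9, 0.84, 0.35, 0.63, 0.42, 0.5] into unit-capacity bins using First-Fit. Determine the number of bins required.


Place items sequentially using First-Fit:
  Item 0.8 -> new Bin 1
  Item 0.84 -> new Bin 2
  Item 0.58 -> new Bin 3
  Item 0.9 -> new Bin 4
  Item 0.84 -> new Bin 5
  Item 0.35 -> Bin 3 (now 0.93)
  Item 0.63 -> new Bin 6
  Item 0.42 -> new Bin 7
  Item 0.5 -> Bin 7 (now 0.92)
Total bins used = 7

7


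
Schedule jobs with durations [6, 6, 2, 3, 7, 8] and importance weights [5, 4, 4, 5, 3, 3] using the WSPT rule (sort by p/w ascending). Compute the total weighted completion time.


Compute p/w ratios and sort ascending (WSPT): [(2, 4), (3, 5), (6, 5), (6, 4), (7, 3), (8, 3)]
Compute weighted completion times:
  Job (p=2,w=4): C=2, w*C=4*2=8
  Job (p=3,w=5): C=5, w*C=5*5=25
  Job (p=6,w=5): C=11, w*C=5*11=55
  Job (p=6,w=4): C=17, w*C=4*17=68
  Job (p=7,w=3): C=24, w*C=3*24=72
  Job (p=8,w=3): C=32, w*C=3*32=96
Total weighted completion time = 324

324


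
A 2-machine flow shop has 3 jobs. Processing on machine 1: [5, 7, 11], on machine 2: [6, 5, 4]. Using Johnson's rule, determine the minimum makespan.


Apply Johnson's rule:
  Group 1 (a <= b): [(1, 5, 6)]
  Group 2 (a > b): [(2, 7, 5), (3, 11, 4)]
Optimal job order: [1, 2, 3]
Schedule:
  Job 1: M1 done at 5, M2 done at 11
  Job 2: M1 done at 12, M2 done at 17
  Job 3: M1 done at 23, M2 done at 27
Makespan = 27

27


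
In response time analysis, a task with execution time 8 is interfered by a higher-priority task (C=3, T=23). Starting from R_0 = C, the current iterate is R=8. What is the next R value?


R_next = C + ceil(R_prev / T_hp) * C_hp
ceil(8 / 23) = ceil(0.3478) = 1
Interference = 1 * 3 = 3
R_next = 8 + 3 = 11

11


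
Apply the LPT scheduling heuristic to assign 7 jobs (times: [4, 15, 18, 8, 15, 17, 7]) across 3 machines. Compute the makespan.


Sort jobs in decreasing order (LPT): [18, 17, 15, 15, 8, 7, 4]
Assign each job to the least loaded machine:
  Machine 1: jobs [18, 7, 4], load = 29
  Machine 2: jobs [17, 8], load = 25
  Machine 3: jobs [15, 15], load = 30
Makespan = max load = 30

30


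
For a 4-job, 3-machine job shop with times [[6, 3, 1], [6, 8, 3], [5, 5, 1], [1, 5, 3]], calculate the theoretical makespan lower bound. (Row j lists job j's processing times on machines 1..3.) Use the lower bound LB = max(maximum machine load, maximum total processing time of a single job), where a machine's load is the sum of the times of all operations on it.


Machine loads:
  Machine 1: 6 + 6 + 5 + 1 = 18
  Machine 2: 3 + 8 + 5 + 5 = 21
  Machine 3: 1 + 3 + 1 + 3 = 8
Max machine load = 21
Job totals:
  Job 1: 10
  Job 2: 17
  Job 3: 11
  Job 4: 9
Max job total = 17
Lower bound = max(21, 17) = 21

21


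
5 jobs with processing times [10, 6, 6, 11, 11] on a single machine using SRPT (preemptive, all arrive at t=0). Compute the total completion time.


Since all jobs arrive at t=0, SRPT equals SPT ordering.
SPT order: [6, 6, 10, 11, 11]
Completion times:
  Job 1: p=6, C=6
  Job 2: p=6, C=12
  Job 3: p=10, C=22
  Job 4: p=11, C=33
  Job 5: p=11, C=44
Total completion time = 6 + 12 + 22 + 33 + 44 = 117

117


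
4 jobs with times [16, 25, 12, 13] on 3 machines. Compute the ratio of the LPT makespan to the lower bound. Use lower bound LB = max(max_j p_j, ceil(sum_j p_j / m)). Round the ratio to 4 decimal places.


LPT order: [25, 16, 13, 12]
Machine loads after assignment: [25, 16, 25]
LPT makespan = 25
Lower bound = max(max_job, ceil(total/3)) = max(25, 22) = 25
Ratio = 25 / 25 = 1.0

1.0


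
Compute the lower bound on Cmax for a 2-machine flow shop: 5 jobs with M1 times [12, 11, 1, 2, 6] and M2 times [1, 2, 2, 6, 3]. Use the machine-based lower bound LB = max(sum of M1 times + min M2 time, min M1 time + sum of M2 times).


LB1 = sum(M1 times) + min(M2 times) = 32 + 1 = 33
LB2 = min(M1 times) + sum(M2 times) = 1 + 14 = 15
Lower bound = max(LB1, LB2) = max(33, 15) = 33

33


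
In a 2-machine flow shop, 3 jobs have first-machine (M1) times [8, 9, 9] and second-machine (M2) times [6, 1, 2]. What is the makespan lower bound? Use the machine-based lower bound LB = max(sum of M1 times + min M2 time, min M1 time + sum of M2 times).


LB1 = sum(M1 times) + min(M2 times) = 26 + 1 = 27
LB2 = min(M1 times) + sum(M2 times) = 8 + 9 = 17
Lower bound = max(LB1, LB2) = max(27, 17) = 27

27


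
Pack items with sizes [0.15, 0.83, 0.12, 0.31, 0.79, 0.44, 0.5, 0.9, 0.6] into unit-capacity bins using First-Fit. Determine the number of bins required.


Place items sequentially using First-Fit:
  Item 0.15 -> new Bin 1
  Item 0.83 -> Bin 1 (now 0.98)
  Item 0.12 -> new Bin 2
  Item 0.31 -> Bin 2 (now 0.43)
  Item 0.79 -> new Bin 3
  Item 0.44 -> Bin 2 (now 0.87)
  Item 0.5 -> new Bin 4
  Item 0.9 -> new Bin 5
  Item 0.6 -> new Bin 6
Total bins used = 6

6


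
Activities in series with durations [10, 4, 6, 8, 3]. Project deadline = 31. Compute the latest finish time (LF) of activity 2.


LF(activity 2) = deadline - sum of successor durations
Successors: activities 3 through 5 with durations [6, 8, 3]
Sum of successor durations = 17
LF = 31 - 17 = 14

14


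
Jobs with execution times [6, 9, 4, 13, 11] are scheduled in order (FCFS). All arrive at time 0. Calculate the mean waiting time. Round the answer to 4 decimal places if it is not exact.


FCFS order (as given): [6, 9, 4, 13, 11]
Waiting times:
  Job 1: wait = 0
  Job 2: wait = 6
  Job 3: wait = 15
  Job 4: wait = 19
  Job 5: wait = 32
Sum of waiting times = 72
Average waiting time = 72/5 = 14.4

14.4


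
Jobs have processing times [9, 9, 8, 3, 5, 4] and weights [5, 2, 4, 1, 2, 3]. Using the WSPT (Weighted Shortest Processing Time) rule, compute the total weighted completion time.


Compute p/w ratios and sort ascending (WSPT): [(4, 3), (9, 5), (8, 4), (5, 2), (3, 1), (9, 2)]
Compute weighted completion times:
  Job (p=4,w=3): C=4, w*C=3*4=12
  Job (p=9,w=5): C=13, w*C=5*13=65
  Job (p=8,w=4): C=21, w*C=4*21=84
  Job (p=5,w=2): C=26, w*C=2*26=52
  Job (p=3,w=1): C=29, w*C=1*29=29
  Job (p=9,w=2): C=38, w*C=2*38=76
Total weighted completion time = 318

318


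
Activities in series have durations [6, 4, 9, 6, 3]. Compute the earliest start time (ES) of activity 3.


Activity 3 starts after activities 1 through 2 complete.
Predecessor durations: [6, 4]
ES = 6 + 4 = 10

10


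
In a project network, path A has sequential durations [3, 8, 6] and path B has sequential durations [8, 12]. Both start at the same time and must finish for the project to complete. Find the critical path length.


Path A total = 3 + 8 + 6 = 17
Path B total = 8 + 12 = 20
Critical path = longest path = max(17, 20) = 20

20


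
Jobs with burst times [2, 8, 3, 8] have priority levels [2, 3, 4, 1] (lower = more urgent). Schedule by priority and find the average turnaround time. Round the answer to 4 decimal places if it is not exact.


Sort by priority (ascending = highest first):
Order: [(1, 8), (2, 2), (3, 8), (4, 3)]
Completion times:
  Priority 1, burst=8, C=8
  Priority 2, burst=2, C=10
  Priority 3, burst=8, C=18
  Priority 4, burst=3, C=21
Average turnaround = 57/4 = 14.25

14.25


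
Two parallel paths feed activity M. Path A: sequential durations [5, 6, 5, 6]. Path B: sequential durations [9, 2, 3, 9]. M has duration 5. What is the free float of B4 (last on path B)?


ES(B4) = sum of predecessors on chain B = 14
EF(B4) = ES + duration = 14 + 9 = 23
Successor of B4 is M. ES(M) = max(sum(A), sum(B)) = max(22, 23) = 23
Free float = ES(successor) - EF(current) = 23 - 23 = 0

0


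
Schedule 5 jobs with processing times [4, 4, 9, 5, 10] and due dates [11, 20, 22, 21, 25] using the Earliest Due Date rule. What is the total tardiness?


Sort by due date (EDD order): [(4, 11), (4, 20), (5, 21), (9, 22), (10, 25)]
Compute completion times and tardiness:
  Job 1: p=4, d=11, C=4, tardiness=max(0,4-11)=0
  Job 2: p=4, d=20, C=8, tardiness=max(0,8-20)=0
  Job 3: p=5, d=21, C=13, tardiness=max(0,13-21)=0
  Job 4: p=9, d=22, C=22, tardiness=max(0,22-22)=0
  Job 5: p=10, d=25, C=32, tardiness=max(0,32-25)=7
Total tardiness = 7

7


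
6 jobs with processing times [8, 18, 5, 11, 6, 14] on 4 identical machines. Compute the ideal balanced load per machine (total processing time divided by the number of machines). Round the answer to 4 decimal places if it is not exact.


Total processing time = 8 + 18 + 5 + 11 + 6 + 14 = 62
Number of machines = 4
Ideal balanced load = 62 / 4 = 15.5

15.5


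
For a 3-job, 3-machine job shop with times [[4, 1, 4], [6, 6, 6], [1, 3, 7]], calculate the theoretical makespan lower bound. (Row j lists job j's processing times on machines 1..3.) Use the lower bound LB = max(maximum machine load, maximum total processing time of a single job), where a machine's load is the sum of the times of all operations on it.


Machine loads:
  Machine 1: 4 + 6 + 1 = 11
  Machine 2: 1 + 6 + 3 = 10
  Machine 3: 4 + 6 + 7 = 17
Max machine load = 17
Job totals:
  Job 1: 9
  Job 2: 18
  Job 3: 11
Max job total = 18
Lower bound = max(17, 18) = 18

18


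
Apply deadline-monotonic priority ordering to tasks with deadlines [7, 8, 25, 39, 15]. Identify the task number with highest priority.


Sort tasks by relative deadline (ascending):
  Task 1: deadline = 7
  Task 2: deadline = 8
  Task 5: deadline = 15
  Task 3: deadline = 25
  Task 4: deadline = 39
Priority order (highest first): [1, 2, 5, 3, 4]
Highest priority task = 1

1


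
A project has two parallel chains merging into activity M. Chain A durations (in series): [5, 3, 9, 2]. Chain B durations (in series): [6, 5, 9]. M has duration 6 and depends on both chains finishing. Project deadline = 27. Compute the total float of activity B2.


Forward pass: ES(B2) = sum of predecessors on chain B = 6
EF = ES + duration = 6 + 5 = 11
Backward pass: LF(M) = deadline = 27; LS(M) = 27 - 6 = 21
LF(B2) = LS(M) - sum(successors on chain B) = 21 - 9 = 12
LS = LF - duration = 12 - 5 = 7
Total float = LS - ES = 7 - 6 = 1

1


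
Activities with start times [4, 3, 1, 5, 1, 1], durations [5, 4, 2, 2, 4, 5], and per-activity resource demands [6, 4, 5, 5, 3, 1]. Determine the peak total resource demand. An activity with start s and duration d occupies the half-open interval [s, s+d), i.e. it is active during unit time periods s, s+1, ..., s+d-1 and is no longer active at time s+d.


Each activity i is active on [start_i, start_i + duration_i).
Compute total resource usage per time slot:
  t=0: active resources = [], total = 0
  t=1: active resources = [5, 3, 1], total = 9
  t=2: active resources = [5, 3, 1], total = 9
  t=3: active resources = [4, 3, 1], total = 8
  t=4: active resources = [6, 4, 3, 1], total = 14
  t=5: active resources = [6, 4, 5, 1], total = 16
  t=6: active resources = [6, 4, 5], total = 15
  t=7: active resources = [6], total = 6
  t=8: active resources = [6], total = 6
Peak resource demand = 16

16


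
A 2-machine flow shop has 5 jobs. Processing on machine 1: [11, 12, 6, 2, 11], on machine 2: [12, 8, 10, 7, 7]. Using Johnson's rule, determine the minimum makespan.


Apply Johnson's rule:
  Group 1 (a <= b): [(4, 2, 7), (3, 6, 10), (1, 11, 12)]
  Group 2 (a > b): [(2, 12, 8), (5, 11, 7)]
Optimal job order: [4, 3, 1, 2, 5]
Schedule:
  Job 4: M1 done at 2, M2 done at 9
  Job 3: M1 done at 8, M2 done at 19
  Job 1: M1 done at 19, M2 done at 31
  Job 2: M1 done at 31, M2 done at 39
  Job 5: M1 done at 42, M2 done at 49
Makespan = 49

49


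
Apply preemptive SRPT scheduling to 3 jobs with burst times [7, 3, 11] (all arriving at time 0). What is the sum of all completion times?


Since all jobs arrive at t=0, SRPT equals SPT ordering.
SPT order: [3, 7, 11]
Completion times:
  Job 1: p=3, C=3
  Job 2: p=7, C=10
  Job 3: p=11, C=21
Total completion time = 3 + 10 + 21 = 34

34


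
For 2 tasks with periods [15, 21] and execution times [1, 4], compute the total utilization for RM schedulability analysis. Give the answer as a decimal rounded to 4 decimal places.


Compute individual utilizations (exact fractions):
  Task 1: C/T = 1/15 (approx. 0.0667)
  Task 2: C/T = 4/21 (approx. 0.1905)
Total utilization U = 1/15 + 4/21 = 9/35
Rounded to 4 decimal places: U = 0.2571
RM (Liu & Layland) bound for 2 tasks = 0.828427; compare with U = 9/35 (approx. 0.257143)
U <= bound, so schedulable by RM sufficient condition.

0.2571


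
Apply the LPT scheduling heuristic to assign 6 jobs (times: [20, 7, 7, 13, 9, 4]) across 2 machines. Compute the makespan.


Sort jobs in decreasing order (LPT): [20, 13, 9, 7, 7, 4]
Assign each job to the least loaded machine:
  Machine 1: jobs [20, 7, 4], load = 31
  Machine 2: jobs [13, 9, 7], load = 29
Makespan = max load = 31

31


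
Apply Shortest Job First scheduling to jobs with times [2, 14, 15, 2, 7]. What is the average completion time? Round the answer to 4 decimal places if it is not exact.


SJF order (ascending): [2, 2, 7, 14, 15]
Completion times:
  Job 1: burst=2, C=2
  Job 2: burst=2, C=4
  Job 3: burst=7, C=11
  Job 4: burst=14, C=25
  Job 5: burst=15, C=40
Average completion = 82/5 = 16.4

16.4


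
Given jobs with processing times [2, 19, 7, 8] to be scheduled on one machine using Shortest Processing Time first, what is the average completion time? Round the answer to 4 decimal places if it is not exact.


Sort jobs by processing time (SPT order): [2, 7, 8, 19]
Compute completion times sequentially:
  Job 1: processing = 2, completes at 2
  Job 2: processing = 7, completes at 9
  Job 3: processing = 8, completes at 17
  Job 4: processing = 19, completes at 36
Sum of completion times = 64
Average completion time = 64/4 = 16.0

16.0


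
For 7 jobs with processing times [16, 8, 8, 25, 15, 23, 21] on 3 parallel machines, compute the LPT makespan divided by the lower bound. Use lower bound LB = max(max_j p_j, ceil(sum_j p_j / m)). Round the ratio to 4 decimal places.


LPT order: [25, 23, 21, 16, 15, 8, 8]
Machine loads after assignment: [41, 38, 37]
LPT makespan = 41
Lower bound = max(max_job, ceil(total/3)) = max(25, 39) = 39
Ratio = 41 / 39 = 1.0513

1.0513


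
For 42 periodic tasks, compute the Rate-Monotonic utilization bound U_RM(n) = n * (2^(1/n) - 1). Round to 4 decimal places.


Compute 2^(1/42) = 1.0166404394
Subtract 1: 1.0166404394 - 1 = 0.0166404394
Multiply by n: 42 * 0.0166404394 = 0.6988984548
Round to 4 dp: 0.6989

0.6989


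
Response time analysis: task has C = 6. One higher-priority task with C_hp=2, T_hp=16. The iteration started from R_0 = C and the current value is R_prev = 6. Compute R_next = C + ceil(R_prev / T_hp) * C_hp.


R_next = C + ceil(R_prev / T_hp) * C_hp
ceil(6 / 16) = ceil(0.375) = 1
Interference = 1 * 2 = 2
R_next = 6 + 2 = 8

8


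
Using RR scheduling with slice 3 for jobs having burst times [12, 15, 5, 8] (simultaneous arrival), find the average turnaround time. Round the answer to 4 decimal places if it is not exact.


Time quantum = 3
Execution trace:
  J1 runs 3 units, time = 3
  J2 runs 3 units, time = 6
  J3 runs 3 units, time = 9
  J4 runs 3 units, time = 12
  J1 runs 3 units, time = 15
  J2 runs 3 units, time = 18
  J3 runs 2 units, time = 20
  J4 runs 3 units, time = 23
  J1 runs 3 units, time = 26
  J2 runs 3 units, time = 29
  J4 runs 2 units, time = 31
  J1 runs 3 units, time = 34
  J2 runs 3 units, time = 37
  J2 runs 3 units, time = 40
Finish times: [34, 40, 20, 31]
Average turnaround = 125/4 = 31.25

31.25


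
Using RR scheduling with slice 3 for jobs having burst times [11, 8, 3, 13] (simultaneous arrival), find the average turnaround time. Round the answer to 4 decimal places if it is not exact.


Time quantum = 3
Execution trace:
  J1 runs 3 units, time = 3
  J2 runs 3 units, time = 6
  J3 runs 3 units, time = 9
  J4 runs 3 units, time = 12
  J1 runs 3 units, time = 15
  J2 runs 3 units, time = 18
  J4 runs 3 units, time = 21
  J1 runs 3 units, time = 24
  J2 runs 2 units, time = 26
  J4 runs 3 units, time = 29
  J1 runs 2 units, time = 31
  J4 runs 3 units, time = 34
  J4 runs 1 units, time = 35
Finish times: [31, 26, 9, 35]
Average turnaround = 101/4 = 25.25

25.25


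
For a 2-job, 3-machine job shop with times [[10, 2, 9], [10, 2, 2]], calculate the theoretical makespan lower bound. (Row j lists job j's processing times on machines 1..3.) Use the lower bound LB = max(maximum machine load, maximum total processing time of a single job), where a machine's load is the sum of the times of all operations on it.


Machine loads:
  Machine 1: 10 + 10 = 20
  Machine 2: 2 + 2 = 4
  Machine 3: 9 + 2 = 11
Max machine load = 20
Job totals:
  Job 1: 21
  Job 2: 14
Max job total = 21
Lower bound = max(20, 21) = 21

21


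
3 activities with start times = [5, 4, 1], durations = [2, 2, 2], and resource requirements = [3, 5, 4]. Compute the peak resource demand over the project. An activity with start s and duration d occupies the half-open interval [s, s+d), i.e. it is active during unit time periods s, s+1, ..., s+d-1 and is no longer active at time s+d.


Each activity i is active on [start_i, start_i + duration_i).
Compute total resource usage per time slot:
  t=0: active resources = [], total = 0
  t=1: active resources = [4], total = 4
  t=2: active resources = [4], total = 4
  t=3: active resources = [], total = 0
  t=4: active resources = [5], total = 5
  t=5: active resources = [3, 5], total = 8
  t=6: active resources = [3], total = 3
Peak resource demand = 8

8


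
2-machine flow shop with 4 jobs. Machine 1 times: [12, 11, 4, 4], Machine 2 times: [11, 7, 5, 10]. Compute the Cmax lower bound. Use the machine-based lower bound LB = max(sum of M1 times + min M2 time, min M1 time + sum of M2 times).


LB1 = sum(M1 times) + min(M2 times) = 31 + 5 = 36
LB2 = min(M1 times) + sum(M2 times) = 4 + 33 = 37
Lower bound = max(LB1, LB2) = max(36, 37) = 37

37


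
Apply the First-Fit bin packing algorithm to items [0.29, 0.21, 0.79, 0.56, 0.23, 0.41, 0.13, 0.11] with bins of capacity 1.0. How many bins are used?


Place items sequentially using First-Fit:
  Item 0.29 -> new Bin 1
  Item 0.21 -> Bin 1 (now 0.5)
  Item 0.79 -> new Bin 2
  Item 0.56 -> new Bin 3
  Item 0.23 -> Bin 1 (now 0.73)
  Item 0.41 -> Bin 3 (now 0.97)
  Item 0.13 -> Bin 1 (now 0.86)
  Item 0.11 -> Bin 1 (now 0.97)
Total bins used = 3

3


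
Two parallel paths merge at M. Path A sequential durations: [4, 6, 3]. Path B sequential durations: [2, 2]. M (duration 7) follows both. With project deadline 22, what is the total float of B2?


Forward pass: ES(B2) = sum of predecessors on chain B = 2
EF = ES + duration = 2 + 2 = 4
Backward pass: LF(M) = deadline = 22; LS(M) = 22 - 7 = 15
LF(B2) = LS(M) - sum(successors on chain B) = 15 - 0 = 15
LS = LF - duration = 15 - 2 = 13
Total float = LS - ES = 13 - 2 = 11

11


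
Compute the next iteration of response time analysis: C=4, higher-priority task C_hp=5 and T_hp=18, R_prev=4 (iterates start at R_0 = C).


R_next = C + ceil(R_prev / T_hp) * C_hp
ceil(4 / 18) = ceil(0.2222) = 1
Interference = 1 * 5 = 5
R_next = 4 + 5 = 9

9


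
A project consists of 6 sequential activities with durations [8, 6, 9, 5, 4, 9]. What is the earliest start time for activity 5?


Activity 5 starts after activities 1 through 4 complete.
Predecessor durations: [8, 6, 9, 5]
ES = 8 + 6 + 9 + 5 = 28

28


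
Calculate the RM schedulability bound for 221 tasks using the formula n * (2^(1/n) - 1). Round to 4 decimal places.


Compute 2^(1/221) = 1.0031413363
Subtract 1: 1.0031413363 - 1 = 0.0031413363
Multiply by n: 221 * 0.0031413363 = 0.6942353223
Round to 4 dp: 0.6942

0.6942


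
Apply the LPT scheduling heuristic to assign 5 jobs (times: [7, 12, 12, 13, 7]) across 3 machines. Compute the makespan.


Sort jobs in decreasing order (LPT): [13, 12, 12, 7, 7]
Assign each job to the least loaded machine:
  Machine 1: jobs [13], load = 13
  Machine 2: jobs [12, 7], load = 19
  Machine 3: jobs [12, 7], load = 19
Makespan = max load = 19

19


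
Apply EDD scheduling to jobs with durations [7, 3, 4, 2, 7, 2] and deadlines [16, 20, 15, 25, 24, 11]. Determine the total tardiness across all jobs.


Sort by due date (EDD order): [(2, 11), (4, 15), (7, 16), (3, 20), (7, 24), (2, 25)]
Compute completion times and tardiness:
  Job 1: p=2, d=11, C=2, tardiness=max(0,2-11)=0
  Job 2: p=4, d=15, C=6, tardiness=max(0,6-15)=0
  Job 3: p=7, d=16, C=13, tardiness=max(0,13-16)=0
  Job 4: p=3, d=20, C=16, tardiness=max(0,16-20)=0
  Job 5: p=7, d=24, C=23, tardiness=max(0,23-24)=0
  Job 6: p=2, d=25, C=25, tardiness=max(0,25-25)=0
Total tardiness = 0

0


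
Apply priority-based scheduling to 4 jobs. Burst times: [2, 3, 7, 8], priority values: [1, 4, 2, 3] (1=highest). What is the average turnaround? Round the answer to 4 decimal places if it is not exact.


Sort by priority (ascending = highest first):
Order: [(1, 2), (2, 7), (3, 8), (4, 3)]
Completion times:
  Priority 1, burst=2, C=2
  Priority 2, burst=7, C=9
  Priority 3, burst=8, C=17
  Priority 4, burst=3, C=20
Average turnaround = 48/4 = 12.0

12.0


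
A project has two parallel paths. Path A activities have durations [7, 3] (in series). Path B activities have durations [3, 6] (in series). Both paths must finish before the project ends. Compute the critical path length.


Path A total = 7 + 3 = 10
Path B total = 3 + 6 = 9
Critical path = longest path = max(10, 9) = 10

10


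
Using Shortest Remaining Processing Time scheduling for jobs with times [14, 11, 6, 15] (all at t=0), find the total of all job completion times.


Since all jobs arrive at t=0, SRPT equals SPT ordering.
SPT order: [6, 11, 14, 15]
Completion times:
  Job 1: p=6, C=6
  Job 2: p=11, C=17
  Job 3: p=14, C=31
  Job 4: p=15, C=46
Total completion time = 6 + 17 + 31 + 46 = 100

100


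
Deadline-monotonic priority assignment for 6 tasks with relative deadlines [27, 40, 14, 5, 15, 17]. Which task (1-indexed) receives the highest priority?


Sort tasks by relative deadline (ascending):
  Task 4: deadline = 5
  Task 3: deadline = 14
  Task 5: deadline = 15
  Task 6: deadline = 17
  Task 1: deadline = 27
  Task 2: deadline = 40
Priority order (highest first): [4, 3, 5, 6, 1, 2]
Highest priority task = 4

4


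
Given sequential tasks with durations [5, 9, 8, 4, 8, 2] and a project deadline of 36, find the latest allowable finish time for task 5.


LF(activity 5) = deadline - sum of successor durations
Successors: activities 6 through 6 with durations [2]
Sum of successor durations = 2
LF = 36 - 2 = 34

34


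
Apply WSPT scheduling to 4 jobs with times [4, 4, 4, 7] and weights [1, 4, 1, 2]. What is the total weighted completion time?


Compute p/w ratios and sort ascending (WSPT): [(4, 4), (7, 2), (4, 1), (4, 1)]
Compute weighted completion times:
  Job (p=4,w=4): C=4, w*C=4*4=16
  Job (p=7,w=2): C=11, w*C=2*11=22
  Job (p=4,w=1): C=15, w*C=1*15=15
  Job (p=4,w=1): C=19, w*C=1*19=19
Total weighted completion time = 72

72


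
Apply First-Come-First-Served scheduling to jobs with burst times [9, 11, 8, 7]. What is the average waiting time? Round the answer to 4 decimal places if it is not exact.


FCFS order (as given): [9, 11, 8, 7]
Waiting times:
  Job 1: wait = 0
  Job 2: wait = 9
  Job 3: wait = 20
  Job 4: wait = 28
Sum of waiting times = 57
Average waiting time = 57/4 = 14.25

14.25


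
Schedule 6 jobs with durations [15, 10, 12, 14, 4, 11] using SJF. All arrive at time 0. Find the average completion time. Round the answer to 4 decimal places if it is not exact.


SJF order (ascending): [4, 10, 11, 12, 14, 15]
Completion times:
  Job 1: burst=4, C=4
  Job 2: burst=10, C=14
  Job 3: burst=11, C=25
  Job 4: burst=12, C=37
  Job 5: burst=14, C=51
  Job 6: burst=15, C=66
Average completion = 197/6 = 32.8333

32.8333


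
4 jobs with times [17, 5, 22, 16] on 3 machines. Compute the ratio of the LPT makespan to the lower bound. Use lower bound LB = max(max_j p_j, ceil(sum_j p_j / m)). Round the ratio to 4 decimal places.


LPT order: [22, 17, 16, 5]
Machine loads after assignment: [22, 17, 21]
LPT makespan = 22
Lower bound = max(max_job, ceil(total/3)) = max(22, 20) = 22
Ratio = 22 / 22 = 1.0

1.0


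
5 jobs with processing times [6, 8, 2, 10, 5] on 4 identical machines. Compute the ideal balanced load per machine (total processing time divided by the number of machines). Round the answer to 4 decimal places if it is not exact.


Total processing time = 6 + 8 + 2 + 10 + 5 = 31
Number of machines = 4
Ideal balanced load = 31 / 4 = 7.75

7.75


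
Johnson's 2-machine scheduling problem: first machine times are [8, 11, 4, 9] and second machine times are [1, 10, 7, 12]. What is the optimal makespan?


Apply Johnson's rule:
  Group 1 (a <= b): [(3, 4, 7), (4, 9, 12)]
  Group 2 (a > b): [(2, 11, 10), (1, 8, 1)]
Optimal job order: [3, 4, 2, 1]
Schedule:
  Job 3: M1 done at 4, M2 done at 11
  Job 4: M1 done at 13, M2 done at 25
  Job 2: M1 done at 24, M2 done at 35
  Job 1: M1 done at 32, M2 done at 36
Makespan = 36

36


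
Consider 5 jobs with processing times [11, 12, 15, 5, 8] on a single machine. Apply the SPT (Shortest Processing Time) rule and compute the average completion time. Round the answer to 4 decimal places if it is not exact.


Sort jobs by processing time (SPT order): [5, 8, 11, 12, 15]
Compute completion times sequentially:
  Job 1: processing = 5, completes at 5
  Job 2: processing = 8, completes at 13
  Job 3: processing = 11, completes at 24
  Job 4: processing = 12, completes at 36
  Job 5: processing = 15, completes at 51
Sum of completion times = 129
Average completion time = 129/5 = 25.8

25.8


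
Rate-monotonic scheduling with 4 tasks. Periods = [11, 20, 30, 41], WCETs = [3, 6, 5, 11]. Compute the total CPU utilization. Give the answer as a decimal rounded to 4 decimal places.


Compute individual utilizations (exact fractions):
  Task 1: C/T = 3/11 (approx. 0.2727)
  Task 2: C/T = 6/20 = 3/10 (approx. 0.3)
  Task 3: C/T = 5/30 = 1/6 (approx. 0.1667)
  Task 4: C/T = 11/41 (approx. 0.2683)
Total utilization U = 3/11 + 3/10 + 1/6 + 11/41 = 6817/6765
Rounded to 4 decimal places: U = 1.0077
RM (Liu & Layland) bound for 4 tasks = 0.756828; compare with U = 6817/6765 (approx. 1.007687)
U > 1, so the task set is not schedulable (processor overloaded).

1.0077


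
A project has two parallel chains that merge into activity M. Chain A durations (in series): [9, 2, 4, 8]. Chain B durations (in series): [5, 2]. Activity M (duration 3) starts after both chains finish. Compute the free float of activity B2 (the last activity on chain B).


ES(B2) = sum of predecessors on chain B = 5
EF(B2) = ES + duration = 5 + 2 = 7
Successor of B2 is M. ES(M) = max(sum(A), sum(B)) = max(23, 7) = 23
Free float = ES(successor) - EF(current) = 23 - 7 = 16

16


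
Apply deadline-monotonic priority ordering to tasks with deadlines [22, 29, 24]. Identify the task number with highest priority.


Sort tasks by relative deadline (ascending):
  Task 1: deadline = 22
  Task 3: deadline = 24
  Task 2: deadline = 29
Priority order (highest first): [1, 3, 2]
Highest priority task = 1

1


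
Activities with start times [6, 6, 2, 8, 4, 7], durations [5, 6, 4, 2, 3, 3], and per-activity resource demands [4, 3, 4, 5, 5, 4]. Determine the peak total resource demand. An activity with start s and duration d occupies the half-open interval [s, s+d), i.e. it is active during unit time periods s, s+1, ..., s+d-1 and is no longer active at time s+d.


Each activity i is active on [start_i, start_i + duration_i).
Compute total resource usage per time slot:
  t=0: active resources = [], total = 0
  t=1: active resources = [], total = 0
  t=2: active resources = [4], total = 4
  t=3: active resources = [4], total = 4
  t=4: active resources = [4, 5], total = 9
  t=5: active resources = [4, 5], total = 9
  t=6: active resources = [4, 3, 5], total = 12
  t=7: active resources = [4, 3, 4], total = 11
  t=8: active resources = [4, 3, 5, 4], total = 16
  t=9: active resources = [4, 3, 5, 4], total = 16
  t=10: active resources = [4, 3], total = 7
  t=11: active resources = [3], total = 3
Peak resource demand = 16

16


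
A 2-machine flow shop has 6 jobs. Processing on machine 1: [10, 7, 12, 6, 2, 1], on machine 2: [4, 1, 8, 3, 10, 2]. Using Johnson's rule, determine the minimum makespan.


Apply Johnson's rule:
  Group 1 (a <= b): [(6, 1, 2), (5, 2, 10)]
  Group 2 (a > b): [(3, 12, 8), (1, 10, 4), (4, 6, 3), (2, 7, 1)]
Optimal job order: [6, 5, 3, 1, 4, 2]
Schedule:
  Job 6: M1 done at 1, M2 done at 3
  Job 5: M1 done at 3, M2 done at 13
  Job 3: M1 done at 15, M2 done at 23
  Job 1: M1 done at 25, M2 done at 29
  Job 4: M1 done at 31, M2 done at 34
  Job 2: M1 done at 38, M2 done at 39
Makespan = 39

39


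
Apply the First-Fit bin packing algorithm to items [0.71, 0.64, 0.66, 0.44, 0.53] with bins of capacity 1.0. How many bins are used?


Place items sequentially using First-Fit:
  Item 0.71 -> new Bin 1
  Item 0.64 -> new Bin 2
  Item 0.66 -> new Bin 3
  Item 0.44 -> new Bin 4
  Item 0.53 -> Bin 4 (now 0.97)
Total bins used = 4

4


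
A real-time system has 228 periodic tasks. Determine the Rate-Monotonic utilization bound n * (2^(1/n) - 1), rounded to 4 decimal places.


Compute 2^(1/228) = 1.0030447451
Subtract 1: 1.0030447451 - 1 = 0.0030447451
Multiply by n: 228 * 0.0030447451 = 0.6942018828
Round to 4 dp: 0.6942

0.6942


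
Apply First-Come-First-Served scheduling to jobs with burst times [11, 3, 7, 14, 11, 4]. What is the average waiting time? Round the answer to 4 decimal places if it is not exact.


FCFS order (as given): [11, 3, 7, 14, 11, 4]
Waiting times:
  Job 1: wait = 0
  Job 2: wait = 11
  Job 3: wait = 14
  Job 4: wait = 21
  Job 5: wait = 35
  Job 6: wait = 46
Sum of waiting times = 127
Average waiting time = 127/6 = 21.1667

21.1667


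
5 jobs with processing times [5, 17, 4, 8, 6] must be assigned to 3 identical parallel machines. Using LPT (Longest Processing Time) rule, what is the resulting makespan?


Sort jobs in decreasing order (LPT): [17, 8, 6, 5, 4]
Assign each job to the least loaded machine:
  Machine 1: jobs [17], load = 17
  Machine 2: jobs [8, 4], load = 12
  Machine 3: jobs [6, 5], load = 11
Makespan = max load = 17

17


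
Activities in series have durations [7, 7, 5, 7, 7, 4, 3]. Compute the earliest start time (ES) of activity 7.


Activity 7 starts after activities 1 through 6 complete.
Predecessor durations: [7, 7, 5, 7, 7, 4]
ES = 7 + 7 + 5 + 7 + 7 + 4 = 37

37


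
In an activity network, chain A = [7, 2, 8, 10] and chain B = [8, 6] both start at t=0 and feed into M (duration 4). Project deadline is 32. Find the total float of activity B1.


Forward pass: ES(B1) = sum of predecessors on chain B = 0
EF = ES + duration = 0 + 8 = 8
Backward pass: LF(M) = deadline = 32; LS(M) = 32 - 4 = 28
LF(B1) = LS(M) - sum(successors on chain B) = 28 - 6 = 22
LS = LF - duration = 22 - 8 = 14
Total float = LS - ES = 14 - 0 = 14

14


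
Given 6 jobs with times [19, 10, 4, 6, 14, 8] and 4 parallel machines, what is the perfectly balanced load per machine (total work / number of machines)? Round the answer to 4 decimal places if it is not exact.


Total processing time = 19 + 10 + 4 + 6 + 14 + 8 = 61
Number of machines = 4
Ideal balanced load = 61 / 4 = 15.25

15.25


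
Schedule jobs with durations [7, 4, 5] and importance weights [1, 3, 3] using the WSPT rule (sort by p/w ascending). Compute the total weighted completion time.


Compute p/w ratios and sort ascending (WSPT): [(4, 3), (5, 3), (7, 1)]
Compute weighted completion times:
  Job (p=4,w=3): C=4, w*C=3*4=12
  Job (p=5,w=3): C=9, w*C=3*9=27
  Job (p=7,w=1): C=16, w*C=1*16=16
Total weighted completion time = 55

55


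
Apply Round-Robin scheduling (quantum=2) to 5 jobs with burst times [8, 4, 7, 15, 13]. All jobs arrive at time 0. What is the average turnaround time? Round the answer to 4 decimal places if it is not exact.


Time quantum = 2
Execution trace:
  J1 runs 2 units, time = 2
  J2 runs 2 units, time = 4
  J3 runs 2 units, time = 6
  J4 runs 2 units, time = 8
  J5 runs 2 units, time = 10
  J1 runs 2 units, time = 12
  J2 runs 2 units, time = 14
  J3 runs 2 units, time = 16
  J4 runs 2 units, time = 18
  J5 runs 2 units, time = 20
  J1 runs 2 units, time = 22
  J3 runs 2 units, time = 24
  J4 runs 2 units, time = 26
  J5 runs 2 units, time = 28
  J1 runs 2 units, time = 30
  J3 runs 1 units, time = 31
  J4 runs 2 units, time = 33
  J5 runs 2 units, time = 35
  J4 runs 2 units, time = 37
  J5 runs 2 units, time = 39
  J4 runs 2 units, time = 41
  J5 runs 2 units, time = 43
  J4 runs 2 units, time = 45
  J5 runs 1 units, time = 46
  J4 runs 1 units, time = 47
Finish times: [30, 14, 31, 47, 46]
Average turnaround = 168/5 = 33.6

33.6
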